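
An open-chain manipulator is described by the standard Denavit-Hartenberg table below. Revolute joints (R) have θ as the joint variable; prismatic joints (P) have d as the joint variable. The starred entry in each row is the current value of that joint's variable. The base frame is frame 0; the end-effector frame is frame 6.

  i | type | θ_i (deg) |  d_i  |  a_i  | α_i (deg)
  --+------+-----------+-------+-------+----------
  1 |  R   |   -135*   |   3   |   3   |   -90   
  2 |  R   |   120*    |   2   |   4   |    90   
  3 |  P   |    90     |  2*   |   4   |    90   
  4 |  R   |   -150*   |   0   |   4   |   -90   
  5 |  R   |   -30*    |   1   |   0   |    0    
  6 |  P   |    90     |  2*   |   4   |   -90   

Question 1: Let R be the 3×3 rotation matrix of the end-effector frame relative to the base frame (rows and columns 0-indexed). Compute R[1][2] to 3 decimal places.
-0.972

End-effector z-axis (col 2 of R) = (0.0884,-0.9723,0.2165)
R[1][2] = -0.9723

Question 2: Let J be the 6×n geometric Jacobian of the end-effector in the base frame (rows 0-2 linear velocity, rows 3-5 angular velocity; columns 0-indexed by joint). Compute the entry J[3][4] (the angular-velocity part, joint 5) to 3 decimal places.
axis z_4 = (0.8839,0.1768,0.4330); lever o_n−o_4 = (0.8145,1.1427,4.7990)
cross product → J_v[:, 4] = (0.3536,-3.8891,0.8660)
J_ω[:, 4] = z_4
entry J[3][4] = 0.8839

0.884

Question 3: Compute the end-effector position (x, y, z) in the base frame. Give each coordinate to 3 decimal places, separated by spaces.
after link 1: o_1 = (-2.1213, -2.1213, 3.0000)
after link 2: o_2 = (0.7071, -2.1213, -0.4641)
after link 3: o_3 = (2.3108, -6.1745, -1.4641)
after link 4: o_4 = (1.0860, -2.5003, -0.4641)
after link 5: o_5 = (1.9699, -2.3235, -0.0311)
after link 6: o_6 = (1.9006, -1.3576, 4.3349)

1.901 -1.358 4.335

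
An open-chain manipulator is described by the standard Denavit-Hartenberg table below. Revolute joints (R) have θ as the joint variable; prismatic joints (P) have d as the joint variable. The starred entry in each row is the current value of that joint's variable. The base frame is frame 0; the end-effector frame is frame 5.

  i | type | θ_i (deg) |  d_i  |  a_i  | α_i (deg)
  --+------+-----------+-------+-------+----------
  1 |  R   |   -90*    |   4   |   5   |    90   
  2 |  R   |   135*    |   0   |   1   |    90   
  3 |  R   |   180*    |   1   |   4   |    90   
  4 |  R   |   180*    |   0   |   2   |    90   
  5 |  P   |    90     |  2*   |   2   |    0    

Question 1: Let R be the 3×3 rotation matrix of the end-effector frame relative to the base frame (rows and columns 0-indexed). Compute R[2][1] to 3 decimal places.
-0.707

End-effector y-axis (col 1 of R) = (-0.0000,-0.7071,-0.7071)
R[2][1] = -0.7071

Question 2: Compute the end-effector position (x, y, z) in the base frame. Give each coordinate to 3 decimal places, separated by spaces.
after link 1: o_1 = (0.0000, -5.0000, 4.0000)
after link 2: o_2 = (0.0000, -4.2929, 4.7071)
after link 3: o_3 = (-0.0000, -7.8284, 2.5858)
after link 4: o_4 = (0.0000, -6.4142, 4.0000)
after link 5: o_5 = (-2.0000, -7.8284, 5.4142)

-2.000 -7.828 5.414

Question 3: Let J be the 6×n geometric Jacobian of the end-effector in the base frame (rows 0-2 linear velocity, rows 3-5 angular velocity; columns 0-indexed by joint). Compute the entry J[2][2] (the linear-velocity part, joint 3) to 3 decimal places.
axis z_2 = (0.0000,-0.7071,0.7071); lever o_n−o_2 = (-2.0000,-3.5355,0.7071)
cross product → J_v[:, 2] = (2.0000,-1.4142,-1.4142)
J_ω[:, 2] = z_2
entry J[2][2] = -1.4142

-1.414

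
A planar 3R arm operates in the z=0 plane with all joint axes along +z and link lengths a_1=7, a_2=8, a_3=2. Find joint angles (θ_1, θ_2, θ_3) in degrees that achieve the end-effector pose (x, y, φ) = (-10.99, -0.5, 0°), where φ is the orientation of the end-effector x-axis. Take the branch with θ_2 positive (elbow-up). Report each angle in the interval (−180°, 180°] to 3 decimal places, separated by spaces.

149.997 60.006 149.997

wrist centre = target − a_3·(cos φ, sin φ) = (-12.9900, -0.5000)
cos θ_2 = (168.9901−7²−8²)/(2·7·8) = 0.4999; θ_2 = 60.0058° (elbow-up)
β = atan2(-0.5000,-12.9900) = -177.7957°; ψ = atan2(6.9286,10.9993) = 32.2074°
θ_1 = β − ψ = -210.0031°
θ_3 = φ − θ_1 − θ_2 = 149.9973° (wrapped to (-180°,180°])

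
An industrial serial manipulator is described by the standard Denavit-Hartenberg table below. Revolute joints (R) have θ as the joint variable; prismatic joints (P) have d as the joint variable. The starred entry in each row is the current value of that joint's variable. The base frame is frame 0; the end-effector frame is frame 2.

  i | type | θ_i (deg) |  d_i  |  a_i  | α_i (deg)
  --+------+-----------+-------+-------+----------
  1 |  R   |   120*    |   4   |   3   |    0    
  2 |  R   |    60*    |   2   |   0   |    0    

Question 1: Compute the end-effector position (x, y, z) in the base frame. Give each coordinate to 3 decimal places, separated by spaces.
after link 1: o_1 = (-1.5000, 2.5981, 4.0000)
after link 2: o_2 = (-1.5000, 2.5981, 6.0000)

-1.500 2.598 6.000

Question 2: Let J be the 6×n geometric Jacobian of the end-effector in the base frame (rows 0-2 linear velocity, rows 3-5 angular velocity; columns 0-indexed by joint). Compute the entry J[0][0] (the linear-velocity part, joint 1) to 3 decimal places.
-2.598

axis z_0 = ẑ; lever o_n−o_0 = (-1.5000,2.5981,6.0000)
cross product → J_v[:, 0] = (-2.5981,-1.5000,0.0000)
J_ω[:, 0] = z_0
entry J[0][0] = -2.5981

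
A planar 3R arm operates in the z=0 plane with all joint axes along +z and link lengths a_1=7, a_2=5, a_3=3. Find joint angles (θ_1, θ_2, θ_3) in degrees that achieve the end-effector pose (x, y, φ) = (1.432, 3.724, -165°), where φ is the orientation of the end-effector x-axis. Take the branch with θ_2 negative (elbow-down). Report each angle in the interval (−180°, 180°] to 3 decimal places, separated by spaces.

wrist centre = target − a_3·(cos φ, sin φ) = (4.3298, 4.5005)
cos θ_2 = (39.0011−7²−5²)/(2·7·5) = -0.5000; θ_2 = -119.9990° (elbow-down)
β = atan2(4.5005,4.3298) = 46.1073°; ψ = atan2(-4.3302,4.5001) = -43.8977°
θ_1 = β − ψ = 90.0050°
θ_3 = φ − θ_1 − θ_2 = -135.0060° (wrapped to (-180°,180°])

90.005 -119.999 -135.006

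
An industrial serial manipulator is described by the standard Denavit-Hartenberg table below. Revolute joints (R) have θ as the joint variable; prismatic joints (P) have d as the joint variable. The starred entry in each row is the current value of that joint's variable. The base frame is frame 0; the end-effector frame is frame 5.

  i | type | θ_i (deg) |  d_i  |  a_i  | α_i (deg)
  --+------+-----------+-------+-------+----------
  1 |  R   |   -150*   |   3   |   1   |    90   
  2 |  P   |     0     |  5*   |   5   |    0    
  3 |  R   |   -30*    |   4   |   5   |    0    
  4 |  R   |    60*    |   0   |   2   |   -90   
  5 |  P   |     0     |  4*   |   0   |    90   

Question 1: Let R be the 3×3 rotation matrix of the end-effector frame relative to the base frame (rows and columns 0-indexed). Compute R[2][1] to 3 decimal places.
0.866

End-effector y-axis (col 1 of R) = (0.4330,0.2500,0.8660)
R[2][1] = 0.8660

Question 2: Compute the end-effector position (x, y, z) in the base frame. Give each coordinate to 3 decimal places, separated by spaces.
-13.214 2.763 4.964

after link 1: o_1 = (-0.8660, -0.5000, 3.0000)
after link 2: o_2 = (-7.6962, 1.3301, 3.0000)
after link 3: o_3 = (-13.4462, 2.6292, 0.5000)
after link 4: o_4 = (-14.9462, 1.7631, 1.5000)
after link 5: o_5 = (-13.2141, 2.7631, 4.9641)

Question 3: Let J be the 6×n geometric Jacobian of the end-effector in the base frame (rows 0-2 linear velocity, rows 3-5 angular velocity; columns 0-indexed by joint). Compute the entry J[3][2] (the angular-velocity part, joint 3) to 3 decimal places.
-0.500

axis z_2 = (-0.5000,0.8660,0.0000); lever o_n−o_2 = (-5.5179,1.4330,1.9641)
cross product → J_v[:, 2] = (1.7010,0.9821,4.0622)
J_ω[:, 2] = z_2
entry J[3][2] = -0.5000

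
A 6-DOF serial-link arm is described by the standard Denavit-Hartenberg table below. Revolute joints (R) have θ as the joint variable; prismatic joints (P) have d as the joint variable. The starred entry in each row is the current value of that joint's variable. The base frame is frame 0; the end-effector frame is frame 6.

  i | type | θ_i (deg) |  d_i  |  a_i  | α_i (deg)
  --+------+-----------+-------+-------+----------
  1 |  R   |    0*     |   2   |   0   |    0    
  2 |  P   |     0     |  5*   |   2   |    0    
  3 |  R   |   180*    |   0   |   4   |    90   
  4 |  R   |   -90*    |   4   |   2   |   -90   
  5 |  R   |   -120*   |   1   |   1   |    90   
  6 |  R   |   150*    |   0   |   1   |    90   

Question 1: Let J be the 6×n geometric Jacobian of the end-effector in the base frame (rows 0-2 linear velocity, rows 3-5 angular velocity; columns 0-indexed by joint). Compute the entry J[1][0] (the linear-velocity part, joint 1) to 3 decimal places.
axis z_0 = ẑ; lever o_n−o_0 = (-3.5000,4.1160,5.0670)
cross product → J_v[:, 0] = (-4.1160,-3.5000,0.0000)
J_ω[:, 0] = z_0
entry J[1][0] = -3.5000

-3.500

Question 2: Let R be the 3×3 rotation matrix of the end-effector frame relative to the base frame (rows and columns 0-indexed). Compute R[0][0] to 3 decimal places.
-0.500

End-effector x-axis (col 0 of R) = (-0.5000,-0.7500,-0.4330)
R[0][0] = -0.5000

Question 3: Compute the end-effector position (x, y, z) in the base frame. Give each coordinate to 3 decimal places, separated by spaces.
after link 1: o_1 = (0.0000, 0.0000, 2.0000)
after link 2: o_2 = (2.0000, 0.0000, 7.0000)
after link 3: o_3 = (-2.0000, 0.0000, 7.0000)
after link 4: o_4 = (-2.0000, 4.0000, 5.0000)
after link 5: o_5 = (-3.0000, 4.8660, 5.5000)
after link 6: o_6 = (-3.5000, 4.1160, 5.0670)

-3.500 4.116 5.067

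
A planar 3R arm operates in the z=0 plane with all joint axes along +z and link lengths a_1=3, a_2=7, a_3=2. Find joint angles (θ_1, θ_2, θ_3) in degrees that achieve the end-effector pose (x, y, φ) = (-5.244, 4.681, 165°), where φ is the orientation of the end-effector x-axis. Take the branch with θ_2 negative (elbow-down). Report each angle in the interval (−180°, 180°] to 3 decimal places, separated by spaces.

-120.002 -134.995 59.997

wrist centre = target − a_3·(cos φ, sin φ) = (-3.3121, 4.1634)
cos θ_2 = (28.3039−3²−7²)/(2·3·7) = -0.7070; θ_2 = -134.9954° (elbow-down)
β = atan2(4.1634,-3.3121) = 128.5039°; ψ = atan2(-4.9501,-1.9493) = -111.4943°
θ_1 = β − ψ = 239.9982°
θ_3 = φ − θ_1 − θ_2 = 59.9972° (wrapped to (-180°,180°])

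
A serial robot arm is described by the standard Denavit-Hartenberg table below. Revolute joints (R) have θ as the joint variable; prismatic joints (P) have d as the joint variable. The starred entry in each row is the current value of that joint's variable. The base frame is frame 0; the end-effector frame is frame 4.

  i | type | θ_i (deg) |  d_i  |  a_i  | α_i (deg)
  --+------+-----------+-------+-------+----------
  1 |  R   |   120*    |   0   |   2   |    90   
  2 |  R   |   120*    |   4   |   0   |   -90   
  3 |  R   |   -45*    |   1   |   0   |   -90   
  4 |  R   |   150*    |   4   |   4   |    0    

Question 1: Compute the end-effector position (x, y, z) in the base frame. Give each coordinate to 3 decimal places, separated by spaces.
after link 1: o_1 = (-1.0000, 1.7321, 0.0000)
after link 2: o_2 = (2.4641, 3.7321, 0.0000)
after link 3: o_3 = (2.8971, 2.9821, -0.5000)
after link 4: o_4 = (-2.4450, 1.6790, 0.8282)

-2.445 1.679 0.828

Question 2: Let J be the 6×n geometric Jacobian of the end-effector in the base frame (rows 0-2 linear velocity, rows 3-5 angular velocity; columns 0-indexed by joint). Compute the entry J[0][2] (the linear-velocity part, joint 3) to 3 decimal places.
-1.648

axis z_2 = (0.4330,-0.7500,-0.5000); lever o_n−o_2 = (-4.9091,-2.0530,0.8282)
cross product → J_v[:, 2] = (-1.6476,2.0959,-4.5708)
J_ω[:, 2] = z_2
entry J[0][2] = -1.6476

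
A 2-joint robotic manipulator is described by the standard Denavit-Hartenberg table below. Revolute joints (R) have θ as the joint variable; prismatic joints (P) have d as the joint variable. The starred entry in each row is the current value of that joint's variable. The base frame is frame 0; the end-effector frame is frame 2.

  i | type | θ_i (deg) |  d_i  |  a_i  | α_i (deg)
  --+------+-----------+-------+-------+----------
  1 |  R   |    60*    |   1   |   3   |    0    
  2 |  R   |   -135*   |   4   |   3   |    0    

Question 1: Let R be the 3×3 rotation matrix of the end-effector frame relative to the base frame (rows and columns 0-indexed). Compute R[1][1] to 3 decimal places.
End-effector y-axis (col 1 of R) = (0.9659,0.2588,0.0000)
R[1][1] = 0.2588

0.259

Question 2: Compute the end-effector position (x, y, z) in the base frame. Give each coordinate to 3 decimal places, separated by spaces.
after link 1: o_1 = (1.5000, 2.5981, 1.0000)
after link 2: o_2 = (2.2765, -0.2997, 5.0000)

2.276 -0.300 5.000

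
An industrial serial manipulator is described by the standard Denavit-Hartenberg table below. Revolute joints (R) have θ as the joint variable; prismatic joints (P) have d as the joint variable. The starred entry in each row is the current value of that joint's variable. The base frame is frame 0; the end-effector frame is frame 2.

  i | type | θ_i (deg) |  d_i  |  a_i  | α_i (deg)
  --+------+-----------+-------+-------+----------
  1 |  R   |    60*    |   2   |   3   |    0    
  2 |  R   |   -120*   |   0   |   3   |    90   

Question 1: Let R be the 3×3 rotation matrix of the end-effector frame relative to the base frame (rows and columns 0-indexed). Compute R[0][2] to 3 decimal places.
End-effector z-axis (col 2 of R) = (-0.8660,-0.5000,0.0000)
R[0][2] = -0.8660

-0.866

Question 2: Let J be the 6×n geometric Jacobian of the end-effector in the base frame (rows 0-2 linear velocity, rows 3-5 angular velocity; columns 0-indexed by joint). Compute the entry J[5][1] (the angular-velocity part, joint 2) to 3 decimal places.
1.000

axis z_1 = (0.0000,0.0000,1.0000); lever o_n−o_1 = (1.5000,-2.5981,0.0000)
cross product → J_v[:, 1] = (2.5981,1.5000,-0.0000)
J_ω[:, 1] = z_1
entry J[5][1] = 1.0000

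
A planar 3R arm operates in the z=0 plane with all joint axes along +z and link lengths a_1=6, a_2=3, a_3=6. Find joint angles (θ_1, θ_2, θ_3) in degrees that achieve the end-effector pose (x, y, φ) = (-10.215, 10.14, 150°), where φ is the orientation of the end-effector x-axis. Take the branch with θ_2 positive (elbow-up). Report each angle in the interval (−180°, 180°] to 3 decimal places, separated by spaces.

wrist centre = target − a_3·(cos φ, sin φ) = (-5.0188, 7.1400)
cos θ_2 = (76.1684−6²−3²)/(2·6·3) = 0.8658; θ_2 = 30.0270° (elbow-up)
β = atan2(7.1400,-5.0188) = 125.1041°; ψ = atan2(1.5012,8.5974) = 9.9048°
θ_1 = β − ψ = 115.1993°
θ_3 = φ − θ_1 − θ_2 = 4.7737° (wrapped to (-180°,180°])

115.199 30.027 4.774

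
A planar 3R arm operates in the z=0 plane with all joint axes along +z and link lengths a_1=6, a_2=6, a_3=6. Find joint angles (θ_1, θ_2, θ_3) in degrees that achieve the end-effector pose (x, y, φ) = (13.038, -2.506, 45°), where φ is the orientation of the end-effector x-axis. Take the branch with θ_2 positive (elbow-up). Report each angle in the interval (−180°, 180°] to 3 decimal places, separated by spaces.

-60.004 45.010 59.994

wrist centre = target − a_3·(cos φ, sin φ) = (8.7954, -6.7486)
cos θ_2 = (122.9025−6²−6²)/(2·6·6) = 0.7070; θ_2 = 45.0103° (elbow-up)
β = atan2(-6.7486,8.7954) = -37.4989°; ψ = atan2(4.2434,10.2419) = 22.5052°
θ_1 = β − ψ = -60.0040°
θ_3 = φ − θ_1 − θ_2 = 59.9937° (wrapped to (-180°,180°])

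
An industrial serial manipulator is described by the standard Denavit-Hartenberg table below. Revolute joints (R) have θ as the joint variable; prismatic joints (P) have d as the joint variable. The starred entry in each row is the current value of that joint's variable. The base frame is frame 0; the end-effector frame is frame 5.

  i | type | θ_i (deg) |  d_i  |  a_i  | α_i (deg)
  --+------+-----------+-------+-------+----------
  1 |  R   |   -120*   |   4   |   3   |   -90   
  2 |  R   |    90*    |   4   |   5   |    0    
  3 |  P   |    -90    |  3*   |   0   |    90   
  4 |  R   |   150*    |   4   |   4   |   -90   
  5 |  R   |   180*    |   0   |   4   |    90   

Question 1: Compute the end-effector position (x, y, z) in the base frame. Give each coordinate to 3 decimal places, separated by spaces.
4.562 -6.098 3.000

after link 1: o_1 = (-1.5000, -2.5981, 4.0000)
after link 2: o_2 = (1.9641, -4.5981, -1.0000)
after link 3: o_3 = (4.5622, -6.0981, -1.0000)
after link 4: o_4 = (8.0263, -4.0981, 3.0000)
after link 5: o_5 = (4.5622, -6.0981, 3.0000)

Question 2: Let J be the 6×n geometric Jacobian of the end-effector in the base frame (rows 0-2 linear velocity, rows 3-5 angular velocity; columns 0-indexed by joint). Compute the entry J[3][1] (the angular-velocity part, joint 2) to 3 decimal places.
axis z_1 = (0.8660,-0.5000,0.0000); lever o_n−o_1 = (6.0622,-3.5000,-1.0000)
cross product → J_v[:, 1] = (0.5000,0.8660,0.0000)
J_ω[:, 1] = z_1
entry J[3][1] = 0.8660

0.866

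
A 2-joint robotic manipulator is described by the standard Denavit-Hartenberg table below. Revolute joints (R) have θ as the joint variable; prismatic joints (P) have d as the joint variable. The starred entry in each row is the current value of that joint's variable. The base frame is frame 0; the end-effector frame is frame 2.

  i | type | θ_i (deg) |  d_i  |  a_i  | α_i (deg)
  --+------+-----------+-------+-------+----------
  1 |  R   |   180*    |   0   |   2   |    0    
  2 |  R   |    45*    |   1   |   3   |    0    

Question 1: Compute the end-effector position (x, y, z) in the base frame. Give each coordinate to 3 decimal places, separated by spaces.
-4.121 -2.121 1.000

after link 1: o_1 = (-2.0000, 0.0000, 0.0000)
after link 2: o_2 = (-4.1213, -2.1213, 1.0000)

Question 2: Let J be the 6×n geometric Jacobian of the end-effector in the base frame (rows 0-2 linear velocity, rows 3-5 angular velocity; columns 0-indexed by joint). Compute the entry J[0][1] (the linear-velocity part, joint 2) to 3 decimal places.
2.121

axis z_1 = (0.0000,0.0000,1.0000); lever o_n−o_1 = (-2.1213,-2.1213,1.0000)
cross product → J_v[:, 1] = (2.1213,-2.1213,0.0000)
J_ω[:, 1] = z_1
entry J[0][1] = 2.1213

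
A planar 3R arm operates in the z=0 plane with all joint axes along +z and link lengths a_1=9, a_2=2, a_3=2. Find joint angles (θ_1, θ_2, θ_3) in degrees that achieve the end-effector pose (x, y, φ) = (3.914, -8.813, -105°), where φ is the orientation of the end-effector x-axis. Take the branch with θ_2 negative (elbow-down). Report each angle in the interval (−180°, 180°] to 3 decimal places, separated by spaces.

-45.002 -120.019 60.022

wrist centre = target − a_3·(cos φ, sin φ) = (4.4316, -6.8811)
cos θ_2 = (66.9896−9²−2²)/(2·9·2) = -0.5003; θ_2 = -120.0191° (elbow-down)
β = atan2(-6.8811,4.4316) = -57.2174°; ψ = atan2(-1.7317,7.9994) = -12.2149°
θ_1 = β − ψ = -45.0025°
θ_3 = φ − θ_1 − θ_2 = 60.0216° (wrapped to (-180°,180°])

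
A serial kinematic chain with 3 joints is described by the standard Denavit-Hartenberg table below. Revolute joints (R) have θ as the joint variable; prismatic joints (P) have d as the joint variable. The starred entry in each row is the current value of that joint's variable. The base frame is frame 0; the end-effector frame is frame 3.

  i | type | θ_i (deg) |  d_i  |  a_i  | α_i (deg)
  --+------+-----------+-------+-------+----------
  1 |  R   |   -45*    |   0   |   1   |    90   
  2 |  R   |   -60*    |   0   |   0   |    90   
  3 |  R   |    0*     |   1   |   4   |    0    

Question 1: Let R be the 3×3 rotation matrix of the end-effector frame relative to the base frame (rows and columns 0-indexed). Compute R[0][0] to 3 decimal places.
0.354

End-effector x-axis (col 0 of R) = (0.3536,-0.3536,-0.8660)
R[0][0] = 0.3536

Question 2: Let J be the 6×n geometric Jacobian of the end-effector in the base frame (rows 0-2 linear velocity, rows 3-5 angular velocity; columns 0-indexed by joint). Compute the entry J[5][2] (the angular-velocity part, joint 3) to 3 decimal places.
-0.500

axis z_2 = (-0.6124,0.6124,-0.5000); lever o_n−o_2 = (0.8018,-0.8018,-3.9641)
cross product → J_v[:, 2] = (-2.8284,-2.8284,0.0000)
J_ω[:, 2] = z_2
entry J[5][2] = -0.5000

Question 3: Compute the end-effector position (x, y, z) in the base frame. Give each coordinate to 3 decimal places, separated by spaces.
after link 1: o_1 = (0.7071, -0.7071, 0.0000)
after link 2: o_2 = (0.7071, -0.7071, 0.0000)
after link 3: o_3 = (1.5089, -1.5089, -3.9641)

1.509 -1.509 -3.964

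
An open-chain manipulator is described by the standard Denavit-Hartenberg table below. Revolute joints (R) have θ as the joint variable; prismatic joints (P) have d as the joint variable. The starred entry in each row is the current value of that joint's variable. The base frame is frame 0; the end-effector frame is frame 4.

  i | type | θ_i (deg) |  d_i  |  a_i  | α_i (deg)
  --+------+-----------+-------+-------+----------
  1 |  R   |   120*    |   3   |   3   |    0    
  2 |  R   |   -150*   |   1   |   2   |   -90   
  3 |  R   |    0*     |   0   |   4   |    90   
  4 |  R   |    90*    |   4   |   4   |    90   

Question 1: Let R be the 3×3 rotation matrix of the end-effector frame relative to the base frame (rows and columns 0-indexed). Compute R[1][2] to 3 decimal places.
-0.500

End-effector z-axis (col 2 of R) = (0.8660,-0.5000,0.0000)
R[1][2] = -0.5000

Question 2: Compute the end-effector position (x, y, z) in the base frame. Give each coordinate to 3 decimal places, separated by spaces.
5.696 3.062 8.000

after link 1: o_1 = (-1.5000, 2.5981, 3.0000)
after link 2: o_2 = (0.2321, 1.5981, 4.0000)
after link 3: o_3 = (3.6962, -0.4019, 4.0000)
after link 4: o_4 = (5.6962, 3.0622, 8.0000)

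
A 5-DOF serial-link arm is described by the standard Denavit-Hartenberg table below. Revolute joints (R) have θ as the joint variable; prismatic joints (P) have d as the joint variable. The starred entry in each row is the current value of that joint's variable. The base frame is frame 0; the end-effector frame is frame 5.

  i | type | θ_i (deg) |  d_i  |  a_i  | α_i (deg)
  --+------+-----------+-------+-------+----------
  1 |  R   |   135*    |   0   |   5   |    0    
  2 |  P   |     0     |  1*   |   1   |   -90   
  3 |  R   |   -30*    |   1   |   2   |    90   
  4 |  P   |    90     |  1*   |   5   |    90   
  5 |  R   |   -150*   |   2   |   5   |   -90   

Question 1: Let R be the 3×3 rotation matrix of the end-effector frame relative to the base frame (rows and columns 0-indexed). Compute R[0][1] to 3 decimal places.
0.612

End-effector y-axis (col 1 of R) = (0.6124,-0.6124,-0.5000)
R[0][1] = 0.6124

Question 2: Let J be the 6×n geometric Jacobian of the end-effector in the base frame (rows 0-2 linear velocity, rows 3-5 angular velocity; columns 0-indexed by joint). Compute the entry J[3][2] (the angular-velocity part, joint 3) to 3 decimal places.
axis z_2 = (-0.7071,-0.7071,0.0000); lever o_n−o_2 = (-4.1606,1.7990,0.7010)
cross product → J_v[:, 2] = (-0.4957,0.4957,-4.2141)
J_ω[:, 2] = z_2
entry J[3][2] = -0.7071

-0.707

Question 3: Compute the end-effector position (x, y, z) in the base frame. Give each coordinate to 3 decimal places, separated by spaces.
after link 1: o_1 = (-3.5355, 3.5355, 0.0000)
after link 2: o_2 = (-4.2426, 4.2426, 1.0000)
after link 3: o_3 = (-6.1745, 4.7603, 2.0000)
after link 4: o_4 = (-9.3565, 0.8712, 2.8660)
after link 5: o_5 = (-8.4032, 6.0417, 1.7010)

-8.403 6.042 1.701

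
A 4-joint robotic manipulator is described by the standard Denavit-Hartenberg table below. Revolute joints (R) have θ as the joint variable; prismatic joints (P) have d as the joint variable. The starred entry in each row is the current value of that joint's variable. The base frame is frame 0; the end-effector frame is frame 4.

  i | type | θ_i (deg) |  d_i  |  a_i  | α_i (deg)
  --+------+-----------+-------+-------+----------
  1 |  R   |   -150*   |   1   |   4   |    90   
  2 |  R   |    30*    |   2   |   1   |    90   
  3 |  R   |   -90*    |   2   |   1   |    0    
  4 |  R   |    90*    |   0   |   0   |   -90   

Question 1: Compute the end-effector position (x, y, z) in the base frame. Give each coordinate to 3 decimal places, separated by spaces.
after link 1: o_1 = (-3.4641, -2.0000, 1.0000)
after link 2: o_2 = (-5.2141, -0.7010, 1.5000)
after link 3: o_3 = (-5.5801, -2.0670, -0.2321)
after link 4: o_4 = (-5.5801, -2.0670, -0.2321)

-5.580 -2.067 -0.232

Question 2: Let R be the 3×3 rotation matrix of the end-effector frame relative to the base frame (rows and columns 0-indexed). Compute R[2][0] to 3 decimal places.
End-effector x-axis (col 0 of R) = (-0.7500,-0.4330,0.5000)
R[2][0] = 0.5000

0.500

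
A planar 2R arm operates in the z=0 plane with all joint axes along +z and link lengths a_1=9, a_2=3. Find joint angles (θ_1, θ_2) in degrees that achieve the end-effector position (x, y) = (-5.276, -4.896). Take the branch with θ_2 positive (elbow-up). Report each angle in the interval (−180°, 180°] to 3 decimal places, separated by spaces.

-154.276 135.014

cos θ_2 = (51.8070−9²−3²)/(2·9·3) = -0.7073; θ_2 = 135.0139° (elbow-up)
β = atan2(-4.8960,-5.2760) = -137.1394°; ψ = atan2(2.1208,6.8782) = 17.1366°
θ_1 = β − ψ = -154.2760°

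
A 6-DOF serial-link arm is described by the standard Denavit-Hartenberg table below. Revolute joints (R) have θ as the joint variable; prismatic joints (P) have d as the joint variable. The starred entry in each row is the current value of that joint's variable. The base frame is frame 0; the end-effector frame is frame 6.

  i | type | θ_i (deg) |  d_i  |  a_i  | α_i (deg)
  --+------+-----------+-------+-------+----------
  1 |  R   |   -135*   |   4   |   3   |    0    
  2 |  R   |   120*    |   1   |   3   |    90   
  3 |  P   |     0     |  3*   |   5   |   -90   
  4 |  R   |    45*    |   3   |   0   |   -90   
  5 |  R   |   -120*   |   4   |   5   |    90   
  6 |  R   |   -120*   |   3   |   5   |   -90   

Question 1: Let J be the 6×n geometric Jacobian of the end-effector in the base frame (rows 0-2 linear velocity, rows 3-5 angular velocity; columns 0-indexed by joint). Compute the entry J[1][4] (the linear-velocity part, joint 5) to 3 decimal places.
axis z_4 = (-0.5000,0.8660,0.0000); lever o_n−o_4 = (-3.1675,-2.2099,0.6651)
cross product → J_v[:, 4] = (0.5760,0.3325,3.8481)
J_ω[:, 4] = z_4
entry J[1][4] = 0.3325

0.333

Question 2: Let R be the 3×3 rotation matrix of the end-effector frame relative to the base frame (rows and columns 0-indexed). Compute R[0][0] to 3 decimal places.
End-effector x-axis (col 0 of R) = (0.6495,-0.6250,-0.4330)
R[0][0] = 0.6495

0.650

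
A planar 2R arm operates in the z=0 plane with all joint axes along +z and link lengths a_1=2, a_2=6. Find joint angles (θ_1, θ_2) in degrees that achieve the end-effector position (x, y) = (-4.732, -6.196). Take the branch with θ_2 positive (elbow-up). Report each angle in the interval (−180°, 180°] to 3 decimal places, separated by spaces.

-150.009 30.011

cos θ_2 = (60.7822−2²−6²)/(2·2·6) = 0.8659; θ_2 = 30.0113° (elbow-up)
β = atan2(-6.1960,-4.7320) = -127.3696°; ψ = atan2(3.0010,7.1956) = 22.6394°
θ_1 = β − ψ = -150.0090°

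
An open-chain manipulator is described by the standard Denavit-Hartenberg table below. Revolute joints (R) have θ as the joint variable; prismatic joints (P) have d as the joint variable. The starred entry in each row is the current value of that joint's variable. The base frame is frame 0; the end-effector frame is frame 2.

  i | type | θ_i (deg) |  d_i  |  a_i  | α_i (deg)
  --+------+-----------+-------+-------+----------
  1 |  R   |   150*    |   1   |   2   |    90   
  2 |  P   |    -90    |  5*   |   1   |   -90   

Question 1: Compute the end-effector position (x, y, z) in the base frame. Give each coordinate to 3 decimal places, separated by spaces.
after link 1: o_1 = (-1.7321, 1.0000, 1.0000)
after link 2: o_2 = (0.7679, 5.3301, 0.0000)

0.768 5.330 0.000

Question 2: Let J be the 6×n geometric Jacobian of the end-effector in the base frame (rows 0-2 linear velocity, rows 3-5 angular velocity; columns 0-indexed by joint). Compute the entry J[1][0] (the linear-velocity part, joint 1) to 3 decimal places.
axis z_0 = ẑ; lever o_n−o_0 = (0.7679,5.3301,0.0000)
cross product → J_v[:, 0] = (-5.3301,0.7679,0.0000)
J_ω[:, 0] = z_0
entry J[1][0] = 0.7679

0.768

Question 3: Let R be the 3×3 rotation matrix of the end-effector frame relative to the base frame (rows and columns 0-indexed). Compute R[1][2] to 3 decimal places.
0.500

End-effector z-axis (col 2 of R) = (-0.8660,0.5000,0.0000)
R[1][2] = 0.5000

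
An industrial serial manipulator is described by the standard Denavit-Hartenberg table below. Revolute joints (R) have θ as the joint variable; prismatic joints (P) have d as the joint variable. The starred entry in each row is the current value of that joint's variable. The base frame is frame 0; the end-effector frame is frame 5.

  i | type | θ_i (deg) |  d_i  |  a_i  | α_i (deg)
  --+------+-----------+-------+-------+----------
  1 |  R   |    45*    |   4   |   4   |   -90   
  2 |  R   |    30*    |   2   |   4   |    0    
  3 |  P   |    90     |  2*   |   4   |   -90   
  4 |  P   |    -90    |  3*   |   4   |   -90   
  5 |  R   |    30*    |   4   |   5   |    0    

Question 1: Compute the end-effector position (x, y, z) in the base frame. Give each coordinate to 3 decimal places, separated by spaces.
-6.575 10.862 -4.678

after link 1: o_1 = (2.8284, 2.8284, 4.0000)
after link 2: o_2 = (3.8637, 6.6921, 2.0000)
after link 3: o_3 = (1.0353, 6.6921, -1.4641)
after link 4: o_4 = (-3.6303, 7.6834, 0.0359)
after link 5: o_5 = (-6.5754, 10.8620, -4.6782)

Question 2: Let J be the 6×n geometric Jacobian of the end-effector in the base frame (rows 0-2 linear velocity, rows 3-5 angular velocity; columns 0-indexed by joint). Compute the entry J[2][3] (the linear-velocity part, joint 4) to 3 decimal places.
prismatic axis z_3 = (-0.6124,-0.6124,0.5000)
J_v[:, 3] = z_3; J_ω[:, 3] = (0,0,0)
entry J[2][3] = 0.5000

0.500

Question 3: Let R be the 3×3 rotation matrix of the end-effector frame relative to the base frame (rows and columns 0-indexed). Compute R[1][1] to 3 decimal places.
0.177

End-effector y-axis (col 1 of R) = (0.8839,0.1768,-0.4330)
R[1][1] = 0.1768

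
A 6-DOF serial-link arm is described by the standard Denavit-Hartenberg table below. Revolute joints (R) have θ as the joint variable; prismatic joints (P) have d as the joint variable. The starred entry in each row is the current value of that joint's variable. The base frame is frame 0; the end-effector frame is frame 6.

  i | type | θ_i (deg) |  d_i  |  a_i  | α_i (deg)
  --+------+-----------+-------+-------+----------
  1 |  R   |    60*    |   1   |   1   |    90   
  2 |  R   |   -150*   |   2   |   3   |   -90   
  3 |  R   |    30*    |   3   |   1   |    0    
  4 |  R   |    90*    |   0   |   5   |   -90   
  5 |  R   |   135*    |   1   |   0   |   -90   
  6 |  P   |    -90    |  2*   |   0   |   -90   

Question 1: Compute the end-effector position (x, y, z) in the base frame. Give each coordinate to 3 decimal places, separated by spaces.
0.124 2.425 -3.426

after link 1: o_1 = (0.5000, 0.8660, 1.0000)
after link 2: o_2 = (0.9330, -2.3840, -0.5000)
after link 3: o_3 = (0.8750, -1.4845, -3.5311)
after link 4: o_4 = (-1.7925, 2.5556, -2.2811)
after link 5: o_5 = (-0.9845, 2.9551, -1.8481)
after link 6: o_6 = (0.1236, 2.4248, -3.4264)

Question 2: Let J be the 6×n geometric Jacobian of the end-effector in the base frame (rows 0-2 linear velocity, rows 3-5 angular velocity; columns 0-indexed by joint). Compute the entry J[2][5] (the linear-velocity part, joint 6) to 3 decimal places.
prismatic axis z_5 = (0.5540,-0.2652,-0.7891)
J_v[:, 5] = z_5; J_ω[:, 5] = (0,0,0)
entry J[2][5] = -0.7891

-0.789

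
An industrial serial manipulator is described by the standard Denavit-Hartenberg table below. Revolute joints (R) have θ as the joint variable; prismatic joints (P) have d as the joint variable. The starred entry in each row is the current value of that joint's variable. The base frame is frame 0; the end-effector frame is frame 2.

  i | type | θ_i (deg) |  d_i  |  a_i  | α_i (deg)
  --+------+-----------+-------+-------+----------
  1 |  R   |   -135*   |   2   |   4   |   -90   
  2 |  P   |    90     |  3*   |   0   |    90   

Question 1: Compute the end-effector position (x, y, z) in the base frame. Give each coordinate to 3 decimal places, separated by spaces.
after link 1: o_1 = (-2.8284, -2.8284, 2.0000)
after link 2: o_2 = (-0.7071, -4.9497, 2.0000)

-0.707 -4.950 2.000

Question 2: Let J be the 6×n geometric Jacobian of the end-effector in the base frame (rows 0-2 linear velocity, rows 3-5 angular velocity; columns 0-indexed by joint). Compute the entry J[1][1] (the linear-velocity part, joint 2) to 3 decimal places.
prismatic axis z_1 = (0.7071,-0.7071,0.0000)
J_v[:, 1] = z_1; J_ω[:, 1] = (0,0,0)
entry J[1][1] = -0.7071

-0.707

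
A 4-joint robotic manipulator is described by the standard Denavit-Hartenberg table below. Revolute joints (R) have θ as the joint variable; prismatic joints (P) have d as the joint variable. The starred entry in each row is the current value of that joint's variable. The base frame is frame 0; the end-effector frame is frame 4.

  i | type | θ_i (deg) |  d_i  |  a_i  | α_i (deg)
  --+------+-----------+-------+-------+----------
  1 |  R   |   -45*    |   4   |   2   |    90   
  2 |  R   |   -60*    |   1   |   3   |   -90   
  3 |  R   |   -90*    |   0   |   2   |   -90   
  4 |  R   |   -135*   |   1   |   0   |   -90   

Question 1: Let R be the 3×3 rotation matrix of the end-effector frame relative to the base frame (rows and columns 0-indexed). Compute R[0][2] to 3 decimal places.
-0.067

End-effector z-axis (col 2 of R) = (-0.0670,-0.9330,0.3536)
R[0][2] = -0.0670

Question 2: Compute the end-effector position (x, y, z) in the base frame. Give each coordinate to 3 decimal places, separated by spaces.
after link 1: o_1 = (1.4142, -1.4142, 4.0000)
after link 2: o_2 = (1.7678, -3.1820, 1.4019)
after link 3: o_3 = (0.3536, -4.5962, 1.4019)
after link 4: o_4 = (0.7071, -4.9497, 0.5359)

0.707 -4.950 0.536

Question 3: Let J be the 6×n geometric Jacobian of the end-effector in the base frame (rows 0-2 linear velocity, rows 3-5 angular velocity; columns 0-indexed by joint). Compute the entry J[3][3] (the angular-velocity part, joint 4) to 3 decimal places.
axis z_3 = (0.3536,-0.3536,-0.8660); lever o_n−o_3 = (0.3536,-0.3536,-0.8660)
cross product → J_v[:, 3] = (-0.0000,-0.0000,0.0000)
J_ω[:, 3] = z_3
entry J[3][3] = 0.3536

0.354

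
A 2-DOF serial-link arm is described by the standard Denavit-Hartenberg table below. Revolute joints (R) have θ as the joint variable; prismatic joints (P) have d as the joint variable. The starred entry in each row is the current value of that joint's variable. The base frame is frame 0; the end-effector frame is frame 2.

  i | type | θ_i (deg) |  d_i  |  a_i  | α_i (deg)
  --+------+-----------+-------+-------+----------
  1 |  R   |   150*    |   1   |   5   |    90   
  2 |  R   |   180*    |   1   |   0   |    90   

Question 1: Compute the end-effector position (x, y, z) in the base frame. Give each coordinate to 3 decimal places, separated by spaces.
after link 1: o_1 = (-4.3301, 2.5000, 1.0000)
after link 2: o_2 = (-3.8301, 3.3660, 1.0000)

-3.830 3.366 1.000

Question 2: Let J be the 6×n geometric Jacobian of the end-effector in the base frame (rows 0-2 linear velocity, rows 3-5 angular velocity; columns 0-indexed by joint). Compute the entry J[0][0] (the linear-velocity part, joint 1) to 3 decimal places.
axis z_0 = ẑ; lever o_n−o_0 = (-3.8301,3.3660,1.0000)
cross product → J_v[:, 0] = (-3.3660,-3.8301,0.0000)
J_ω[:, 0] = z_0
entry J[0][0] = -3.3660

-3.366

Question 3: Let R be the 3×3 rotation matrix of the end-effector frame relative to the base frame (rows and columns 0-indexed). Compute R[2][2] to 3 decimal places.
1.000

End-effector z-axis (col 2 of R) = (-0.0000,0.0000,1.0000)
R[2][2] = 1.0000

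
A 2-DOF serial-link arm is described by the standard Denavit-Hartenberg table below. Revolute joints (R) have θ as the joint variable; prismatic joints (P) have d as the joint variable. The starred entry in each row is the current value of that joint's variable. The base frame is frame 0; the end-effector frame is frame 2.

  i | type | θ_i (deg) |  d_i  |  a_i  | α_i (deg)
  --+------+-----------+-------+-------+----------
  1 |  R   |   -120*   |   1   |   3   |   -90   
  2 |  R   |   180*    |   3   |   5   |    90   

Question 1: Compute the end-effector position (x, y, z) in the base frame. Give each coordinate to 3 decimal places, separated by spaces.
3.598 0.232 1.000

after link 1: o_1 = (-1.5000, -2.5981, 1.0000)
after link 2: o_2 = (3.5981, 0.2321, 1.0000)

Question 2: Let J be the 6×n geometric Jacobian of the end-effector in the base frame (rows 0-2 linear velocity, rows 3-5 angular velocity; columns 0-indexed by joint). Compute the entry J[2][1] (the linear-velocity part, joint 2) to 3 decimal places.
5.000

axis z_1 = (0.8660,-0.5000,0.0000); lever o_n−o_1 = (5.0981,2.8301,-0.0000)
cross product → J_v[:, 1] = (0.0000,0.0000,5.0000)
J_ω[:, 1] = z_1
entry J[2][1] = 5.0000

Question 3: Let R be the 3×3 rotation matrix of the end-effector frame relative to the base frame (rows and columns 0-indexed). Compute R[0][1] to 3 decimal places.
End-effector y-axis (col 1 of R) = (0.8660,-0.5000,0.0000)
R[0][1] = 0.8660

0.866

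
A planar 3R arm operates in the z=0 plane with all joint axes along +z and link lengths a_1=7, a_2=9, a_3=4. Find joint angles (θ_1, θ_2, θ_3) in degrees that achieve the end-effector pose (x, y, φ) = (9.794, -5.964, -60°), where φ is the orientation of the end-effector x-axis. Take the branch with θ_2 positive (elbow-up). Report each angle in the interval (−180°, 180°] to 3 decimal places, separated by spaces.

-90.001 120.002 -90.001

wrist centre = target − a_3·(cos φ, sin φ) = (7.7940, -2.4999)
cos θ_2 = (66.9959−7²−9²)/(2·7·9) = -0.5000; θ_2 = 120.0021° (elbow-up)
β = atan2(-2.4999,7.7940) = -17.7835°; ψ = atan2(7.7941,2.4997) = 72.2179°
θ_1 = β − ψ = -90.0014°
θ_3 = φ − θ_1 − θ_2 = -90.0007° (wrapped to (-180°,180°])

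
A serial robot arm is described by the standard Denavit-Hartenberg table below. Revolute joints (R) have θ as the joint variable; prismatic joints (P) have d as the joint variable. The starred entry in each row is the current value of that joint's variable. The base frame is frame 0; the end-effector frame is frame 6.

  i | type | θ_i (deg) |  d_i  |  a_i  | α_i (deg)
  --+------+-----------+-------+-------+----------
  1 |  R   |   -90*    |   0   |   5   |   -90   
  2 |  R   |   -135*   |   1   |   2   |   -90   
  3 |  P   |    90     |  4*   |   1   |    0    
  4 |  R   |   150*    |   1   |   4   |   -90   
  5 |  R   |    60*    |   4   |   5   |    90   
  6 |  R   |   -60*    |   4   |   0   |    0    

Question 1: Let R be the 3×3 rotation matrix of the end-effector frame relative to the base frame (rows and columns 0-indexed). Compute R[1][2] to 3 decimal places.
End-effector z-axis (col 2 of R) = (0.7500,-0.6597,0.0474)
R[1][2] = -0.6597

-0.660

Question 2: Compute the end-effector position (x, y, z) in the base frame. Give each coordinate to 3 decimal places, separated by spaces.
after link 1: o_1 = (0.0000, -5.0000, 0.0000)
after link 2: o_2 = (1.0000, -3.5858, 1.4142)
after link 3: o_3 = (0.0000, -6.4142, 4.2426)
after link 4: o_4 = (3.4641, -8.5355, 3.5355)
after link 5: o_5 = (7.6292, -3.9081, 2.0393)
after link 6: o_6 = (10.6292, -6.5470, 2.2287)

10.629 -6.547 2.229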